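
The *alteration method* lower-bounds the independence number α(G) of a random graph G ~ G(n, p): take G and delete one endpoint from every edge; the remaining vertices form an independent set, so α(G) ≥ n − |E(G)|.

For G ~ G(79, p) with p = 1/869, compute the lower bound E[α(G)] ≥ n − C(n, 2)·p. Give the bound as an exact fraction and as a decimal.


E[|E(G)|] = C(79, 2)·p = 3081 · (1/869) = 39/11.
E[α(G)] ≥ n − E[|E(G)|] = 79 − 39/11 = 830/11.
Numerically: ≈ 75.4545.
(This is only a lower bound; the true E[α(G)] may be larger.)

E[α(G)] ≥ 830/11 ≈ 75.4545.


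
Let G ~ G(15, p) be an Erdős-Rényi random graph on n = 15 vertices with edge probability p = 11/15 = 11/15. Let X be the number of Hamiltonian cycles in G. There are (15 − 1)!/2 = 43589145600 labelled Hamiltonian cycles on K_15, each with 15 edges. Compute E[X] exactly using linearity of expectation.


K_15 has (15 − 1)!/2 = 43589145600 labelled Hamiltonian cycles.
For each such Hamiltonian cycle H, let X_H = 1 if all 15 edges of H are present in G. Then P[X_H = 1] = p^{15} = (11/15)^{15} = 4177248169415651/437893890380859375.
Summing the indicators: E[X] = Σ_H E[X_H] = 43589145600 · p^{15} = 43589145600 · 4177248169415651/437893890380859375 = 29972457393249757754368/72081298828125.
Numerically: E[X] ≈ 4.16e+08.

E[X] = 43589145600 · (11/15)^{15} = 29972457393249757754368/72081298828125 ≈ 4.16e+08.


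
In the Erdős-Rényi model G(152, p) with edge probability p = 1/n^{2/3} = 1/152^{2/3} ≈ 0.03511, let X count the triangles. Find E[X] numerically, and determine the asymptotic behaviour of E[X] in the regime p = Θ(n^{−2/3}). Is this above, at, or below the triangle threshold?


Number of potential triangles: C(152, 3) = 573800.
Each occurs with probability p³ ≈ (0.03511)³ ≈ 4.328255e-05.
By linearity: E[X] = C(152, 3)·p³ ≈ 573800 · 4.328255e-05 ≈ 24.8355.
Since α = 2/3 < 1, p = c/n^{2/3} ≫ 1/n is above the triangle threshold p ~ 1/n. Asymptotically E[X] ~ (c³/6)·n^{3(1−α)} = (1³/6)·n^{1} → ∞; triangles are abundant w.h.p.

E[X] ≈ 24.8355; in regime p = Θ(1/n^{2/3}) E[X] diverges (above the triangle threshold p ~ 1/n).


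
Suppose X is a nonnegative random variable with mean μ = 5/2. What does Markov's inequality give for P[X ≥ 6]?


μ = E[X] = 5/2, a = 6.
Markov: P[X ≥ 6] ≤ μ/a = (5/2)/6 = 5/12.
Numerically: ≈ 0.41667.
(Since a = 6 > μ = 2.50000, the bound 5/12 is < 1 and informative.)

P[X ≥ 6] ≤ 5/12 ≈ 0.41667.


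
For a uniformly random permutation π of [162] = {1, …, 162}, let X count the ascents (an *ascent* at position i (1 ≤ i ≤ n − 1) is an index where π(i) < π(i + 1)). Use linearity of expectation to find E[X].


Write X = Σ X_I over i = 1, …, 161, with X_I the indicator of one ascent.
There are 161 indicators.
For each fixed i, the pair (π(i), π(i+1)) is a uniformly random ordered pair of distinct values from {1, …, 162}; by symmetry P[π(i) < π(i+1)] = 1/2.
By linearity: E[X] = 161 · (1/2) = (162 − 1) · (1/2) = 161/2 ≈ 80.5000.

E[X] = 161/2 = 80.5000.


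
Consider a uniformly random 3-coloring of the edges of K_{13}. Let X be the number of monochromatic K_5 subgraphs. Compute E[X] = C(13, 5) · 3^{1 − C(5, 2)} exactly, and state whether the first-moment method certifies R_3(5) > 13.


E[X] = C(13, 5) · 3^{1 − 10} = 1287 · 3^{−9} = 1287/19683.
As a reduced fraction: E[X] = 143/2187 ≈ 0.0654.
Is E[X] < 1? YES.
Since E[X] < 1, there exists a 3-coloring of K_{13} with no monochromatic K_5; hence R_3(5) > 13.

E[X] = 143/2187 ≈ 0.0654; E[X] < 1, so R_3(5) > 13.


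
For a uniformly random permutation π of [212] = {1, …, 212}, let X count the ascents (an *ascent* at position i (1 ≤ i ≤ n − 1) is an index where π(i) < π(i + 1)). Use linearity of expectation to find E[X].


Write X = Σ X_I over i = 1, …, 211, with X_I the indicator of one ascent.
There are 211 indicators.
For each fixed i, the pair (π(i), π(i+1)) is a uniformly random ordered pair of distinct values from {1, …, 212}; by symmetry P[π(i) < π(i+1)] = 1/2.
By linearity: E[X] = 211 · (1/2) = (212 − 1) · (1/2) = 211/2 ≈ 105.5000.

E[X] = 211/2 = 105.5000.


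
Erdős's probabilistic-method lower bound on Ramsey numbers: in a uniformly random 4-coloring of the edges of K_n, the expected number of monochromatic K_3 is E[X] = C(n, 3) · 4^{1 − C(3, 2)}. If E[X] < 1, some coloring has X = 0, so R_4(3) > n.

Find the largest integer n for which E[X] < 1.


We need C(n, 3) · 4^{1 − 3} < 1, i.e. C(n, 3) < 4^{3 − 1} = 16.
Check values of n near the boundary:
  n = 3: C(3, 3) = 1; 1 < 16? YES
  n = 4: C(4, 3) = 4; 4 < 16? YES
  n = 5: C(5, 3) = 10; 10 < 16? YES
  n = 6: C(6, 3) = 20; 20 < 16? NO
  n = 7: C(7, 3) = 35; 35 < 16? NO
  n = 8: C(8, 3) = 56; 56 < 16? NO
The largest n with C(n, 3) < 16 is n = 5 (where E[X] = 5/8 ≈ 0.6250). Hence R_4(3) > 5, i.e. R_4(3) ≥ 6.

Largest n = 5; hence R_4(3) > 5.


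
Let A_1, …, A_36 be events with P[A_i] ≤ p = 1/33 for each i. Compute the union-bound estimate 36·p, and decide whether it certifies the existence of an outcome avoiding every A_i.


Union bound: P[∪_{i=1}^{36} A_i] ≤ Σ_i P[A_i] ≤ 36·p = 36·(1/33) = 12/11.
Numerically: 12/11 ≈ 1.0909091.
Is 12/11 < 1? NO.
Since the bound 12/11 is ≥ 1, the union bound is uninformative here; it does NOT by itself certify existence.

36·p = 12/11 ≈ 1.0909091; existence NOT certified by the union bound.


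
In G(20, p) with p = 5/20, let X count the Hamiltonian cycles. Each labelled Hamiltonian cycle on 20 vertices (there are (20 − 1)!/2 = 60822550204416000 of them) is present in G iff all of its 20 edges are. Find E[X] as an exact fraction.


K_20 has (20 − 1)!/2 = 60822550204416000 labelled Hamiltonian cycles.
For each such Hamiltonian cycle H, let X_H = 1 if all 20 edges of H are present in G. Then P[X_H = 1] = p^{20} = (1/4)^{20} = 1/1099511627776.
By linearity: E[X] = Σ_H E[X_H] = 60822550204416000 · p^{20} = 60822550204416000 · 1/1099511627776 = 1856156927625/33554432.
Numerically: E[X] ≈ 55317.8.

E[X] = 60822550204416000 · (1/4)^{20} = 1856156927625/33554432 ≈ 55317.8.


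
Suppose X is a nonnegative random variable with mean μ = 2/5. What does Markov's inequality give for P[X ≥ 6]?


μ = E[X] = 2/5, a = 6.
Markov: P[X ≥ 6] ≤ μ/a = (2/5)/6 = 1/15.
Numerically: ≈ 0.067.
(Since a = 6 > μ = 0.400, the bound 1/15 is < 1 and informative.)

P[X ≥ 6] ≤ 1/15 ≈ 0.067.


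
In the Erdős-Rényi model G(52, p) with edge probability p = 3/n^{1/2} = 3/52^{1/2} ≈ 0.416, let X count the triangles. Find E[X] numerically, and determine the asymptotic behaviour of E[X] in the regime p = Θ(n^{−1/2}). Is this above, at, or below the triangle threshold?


Number of potential triangles: C(52, 3) = 22100.
Each occurs with probability p³ ≈ (0.416)³ ≈ 7.200435e-02.
By linearity: E[X] = C(52, 3)·p³ ≈ 22100 · 7.200435e-02 ≈ 1591.2962.
Since α = 1/2 < 1, p = c/n^{1/2} ≫ 1/n is above the triangle threshold p ~ 1/n. Asymptotically E[X] ~ (c³/6)·n^{3(1−α)} = (3³/6)·n^{1.5} → ∞; triangles are abundant w.h.p.

E[X] ≈ 1591.2962; in regime p = Θ(1/n^{1/2}) E[X] diverges (above the triangle threshold p ~ 1/n).


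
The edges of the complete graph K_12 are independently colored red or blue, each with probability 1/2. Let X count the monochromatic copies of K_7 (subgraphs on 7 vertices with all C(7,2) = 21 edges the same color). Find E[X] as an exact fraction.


Let X = Σ_S X_S over the C(12, 7) = 792 subsets S of size 7, where X_S = 1 if the K_7 on S is monochromatic.
For a fixed S, the K_7 on S has C(7, 2) = 21 edges. P[all 21 edges red] = (1/2)^21, and likewise for blue, so P[monochromatic] = 2·(1/2)^21 = 2^{1 − 21} = 1/1048576.
By linearity: E[X] = C(12, 7) · 2^{1 − 21} = 792 · 1/1048576 = 99/131072.
Numerically: E[X] ≈ 0.00076.

E[X] = C(12,7)·2^(1−C(7,2)) = 99/131072 ≈ 0.00076.


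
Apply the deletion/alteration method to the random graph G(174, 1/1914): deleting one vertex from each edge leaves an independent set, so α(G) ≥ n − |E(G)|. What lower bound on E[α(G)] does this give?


E[|E(G)|] = C(174, 2)·p = 15051 · (1/1914) = 173/22.
E[α(G)] ≥ n − E[|E(G)|] = 174 − 173/22 = 3655/22.
Numerically: ≈ 166.13636.
(This is only a lower bound; the true E[α(G)] may be larger.)

E[α(G)] ≥ 3655/22 ≈ 166.13636.


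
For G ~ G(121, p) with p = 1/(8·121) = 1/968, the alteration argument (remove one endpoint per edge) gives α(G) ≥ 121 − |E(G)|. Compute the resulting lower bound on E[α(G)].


E[|E(G)|] = C(121, 2)·p = 7260 · (1/968) = 15/2.
E[α(G)] ≥ n − E[|E(G)|] = 121 − 15/2 = 227/2.
Numerically: ≈ 113.5000.
(This is only a lower bound; the true E[α(G)] may be larger.)

E[α(G)] ≥ 227/2 ≈ 113.5000.


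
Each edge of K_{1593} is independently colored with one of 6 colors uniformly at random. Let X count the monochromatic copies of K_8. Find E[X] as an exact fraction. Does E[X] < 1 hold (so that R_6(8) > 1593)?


E[X] = C(1593, 8) · 6^{1 − 28} = 1010555394551193970323 · 6^{−27} = 1010555394551193970323/1023490369077469249536.
As a reduced fraction: E[X] = 37427977575970147049/37907050706572935168 ≈ 0.987362.
Is E[X] < 1? YES.
Since E[X] < 1, there exists a 6-coloring of K_{1593} with no monochromatic K_8; hence R_6(8) > 1593.

E[X] = 37427977575970147049/37907050706572935168 ≈ 0.987362; E[X] < 1, so R_6(8) > 1593.


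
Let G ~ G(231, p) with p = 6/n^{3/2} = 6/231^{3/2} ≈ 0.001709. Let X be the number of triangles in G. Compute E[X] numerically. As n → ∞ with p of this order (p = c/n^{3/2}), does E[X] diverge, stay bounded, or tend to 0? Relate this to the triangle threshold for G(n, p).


Number of potential triangles: C(231, 3) = 2027795.
Each occurs with probability p³ ≈ (0.001709)³ ≈ 4.9911410e-09.
By linearity: E[X] = C(231, 3)·p³ ≈ 2027795 · 4.9911410e-09 ≈ 0.01012.
Since α = 3/2 > 1, p = c/n^{3/2} = o(1/n) is below the triangle threshold p ~ 1/n. Asymptotically E[X] ~ (c³/6)·n^{3(1−α)} = (6³/6)·n^{-1.5} → 0, so by Markov's inequality G has no triangles w.h.p.

E[X] ≈ 0.01012; in regime p = Θ(1/n^{3/2}) E[X] tends to 0 (below the triangle threshold p ~ 1/n).


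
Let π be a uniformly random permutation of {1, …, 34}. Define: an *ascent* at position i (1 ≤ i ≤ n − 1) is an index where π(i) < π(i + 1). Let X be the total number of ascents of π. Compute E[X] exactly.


Write X = Σ X_I over i = 1, …, 33, with X_I the indicator of one ascent.
There are 33 indicators.
For each fixed i, the pair (π(i), π(i+1)) is a uniformly random ordered pair of distinct values from {1, …, 34}; by symmetry P[π(i) < π(i+1)] = 1/2.
By linearity: E[X] = 33 · (1/2) = (34 − 1) · (1/2) = 33/2 ≈ 16.500.

E[X] = 33/2 = 16.500.


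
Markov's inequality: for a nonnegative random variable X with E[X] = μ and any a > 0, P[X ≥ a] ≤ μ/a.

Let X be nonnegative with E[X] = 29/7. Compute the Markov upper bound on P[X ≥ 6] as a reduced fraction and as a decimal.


μ = E[X] = 29/7, a = 6.
Markov: P[X ≥ 6] ≤ μ/a = (29/7)/6 = 29/42.
Numerically: ≈ 0.69048.
(Since a = 6 > μ = 4.14286, the bound 29/42 is < 1 and informative.)

P[X ≥ 6] ≤ 29/42 ≈ 0.69048.


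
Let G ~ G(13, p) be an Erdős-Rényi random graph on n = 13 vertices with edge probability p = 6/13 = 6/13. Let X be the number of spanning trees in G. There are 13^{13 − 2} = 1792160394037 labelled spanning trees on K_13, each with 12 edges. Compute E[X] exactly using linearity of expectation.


K_13 has 13^{13 − 2} = 1792160394037 labelled spanning trees.
For each such spanning tree H, let X_H = 1 if all 12 edges of H are present in G. Then P[X_H = 1] = p^{12} = (6/13)^{12} = 2176782336/23298085122481.
By linearity: E[X] = Σ_H E[X_H] = 1792160394037 · p^{12} = 1792160394037 · 2176782336/23298085122481 = 2176782336/13.
Numerically: E[X] ≈ 1.6744e+08.

E[X] = 1792160394037 · (6/13)^{12} = 2176782336/13 ≈ 1.6744e+08.


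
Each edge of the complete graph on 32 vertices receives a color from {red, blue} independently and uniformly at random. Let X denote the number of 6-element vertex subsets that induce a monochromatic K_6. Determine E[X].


Let X = Σ_S X_S over the C(32, 6) = 906192 subsets S of size 6, where X_S = 1 if the K_6 on S is monochromatic.
For a fixed S, the K_6 on S has C(6, 2) = 15 edges. P[all 15 edges red] = (1/2)^15, and likewise for blue, so P[monochromatic] = 2·(1/2)^15 = 2^{1 − 15} = 1/16384.
By linearity of expectation: E[X] = C(32, 6) · 2^{1 − 15} = 906192 · 1/16384 = 56637/1024.
Numerically: E[X] ≈ 55.30957.

E[X] = C(32,6)·2^(1−C(6,2)) = 56637/1024 ≈ 55.30957.


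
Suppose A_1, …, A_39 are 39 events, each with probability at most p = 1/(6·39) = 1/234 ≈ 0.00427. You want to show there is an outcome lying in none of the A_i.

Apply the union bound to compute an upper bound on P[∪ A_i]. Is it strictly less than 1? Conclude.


Union bound: P[∪_{i=1}^{39} A_i] ≤ Σ_i P[A_i] ≤ 39·p = 39·(1/234) = 1/6.
Numerically: 1/6 ≈ 0.16667.
Is 1/6 < 1? YES.
Since P[∪ A_i] ≤ 1/6 < 1, the complement has P[∩ A_i^c] ≥ 1 − 1/6 = 5/6 > 0, so some outcome avoids every A_i.

39·p = 1/6 ≈ 0.16667; existence CERTIFIED by the union bound.


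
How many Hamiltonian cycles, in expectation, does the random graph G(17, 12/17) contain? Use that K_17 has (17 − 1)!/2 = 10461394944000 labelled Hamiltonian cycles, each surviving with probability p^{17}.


K_17 has (17 − 1)!/2 = 10461394944000 labelled Hamiltonian cycles.
For each such Hamiltonian cycle H, let X_H = 1 if all 17 edges of H are present in G. Then P[X_H = 1] = p^{17} = (12/17)^{17} = 2218611106740436992/827240261886336764177.
By linearity: E[X] = Σ_H E[X_H] = 10461394944000 · p^{17} = 10461394944000 · 2218611106740436992/827240261886336764177 = 23209767014756651868459368448000/827240261886336764177.
Numerically: E[X] ≈ 2.81e+10.

E[X] = 10461394944000 · (12/17)^{17} = 23209767014756651868459368448000/827240261886336764177 ≈ 2.81e+10.


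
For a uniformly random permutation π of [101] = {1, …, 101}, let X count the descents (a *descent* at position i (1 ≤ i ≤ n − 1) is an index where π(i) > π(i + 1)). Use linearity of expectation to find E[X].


Write X = Σ X_I over i = 1, …, 100, with X_I the indicator of one descent.
There are 100 indicators.
For each fixed i, the pair (π(i), π(i+1)) is a uniformly random ordered pair of distinct values from {1, …, 101}; by symmetry P[π(i) > π(i+1)] = 1/2.
By linearity: E[X] = 100 · (1/2) = (101 − 1) · (1/2) = 50 ≈ 50.000.

E[X] = 50 = 50.000.


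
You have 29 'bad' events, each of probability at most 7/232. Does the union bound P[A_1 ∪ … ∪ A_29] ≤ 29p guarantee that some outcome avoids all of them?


Union bound: P[∪_{i=1}^{29} A_i] ≤ Σ_i P[A_i] ≤ 29·p = 29·(7/232) = 7/8.
Numerically: 7/8 ≈ 0.875000.
Is 7/8 < 1? YES.
Since P[∪ A_i] ≤ 7/8 < 1, the complement has P[∩ A_i^c] ≥ 1 − 7/8 = 1/8 > 0, so some outcome avoids every A_i.

29·p = 7/8 ≈ 0.875000; existence CERTIFIED by the union bound.


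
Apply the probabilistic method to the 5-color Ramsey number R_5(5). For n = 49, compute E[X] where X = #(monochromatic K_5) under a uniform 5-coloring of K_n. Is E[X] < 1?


E[X] = C(49, 5) · 5^{1 − 10} = 1906884 · 5^{−9} = 1906884/1953125.
As a reduced fraction: E[X] = 1906884/1953125 ≈ 0.9763.
Is E[X] < 1? YES.
Since E[X] < 1, there exists a 5-coloring of K_{49} with no monochromatic K_5; hence R_5(5) > 49.

E[X] = 1906884/1953125 ≈ 0.9763; E[X] < 1, so R_5(5) > 49.


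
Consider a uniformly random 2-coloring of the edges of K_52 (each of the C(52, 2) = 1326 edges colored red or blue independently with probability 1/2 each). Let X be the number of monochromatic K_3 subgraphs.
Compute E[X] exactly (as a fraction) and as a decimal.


Let X = Σ_S X_S over the C(52, 3) = 22100 subsets S of size 3, where X_S = 1 if the K_3 on S is monochromatic.
For a fixed S, the K_3 on S has C(3, 2) = 3 edges. P[all 3 edges red] = (1/2)^3, and likewise for blue, so P[monochromatic] = 2·(1/2)^3 = 2^{1 − 3} = 1/4.
Summing: E[X] = C(52, 3) · 2^{1 − 3} = 22100 · 1/4 = 5525.
Numerically: E[X] ≈ 5525.000000.

E[X] = C(52,3)·2^(1−C(3,2)) = 5525 ≈ 5525.000000.


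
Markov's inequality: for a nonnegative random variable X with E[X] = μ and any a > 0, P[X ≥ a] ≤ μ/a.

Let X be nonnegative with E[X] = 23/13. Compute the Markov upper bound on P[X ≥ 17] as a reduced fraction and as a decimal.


μ = E[X] = 23/13, a = 17.
Markov: P[X ≥ 17] ≤ μ/a = (23/13)/17 = 23/221.
Numerically: ≈ 0.1041.
(Since a = 17 > μ = 1.7692, the bound 23/221 is < 1 and informative.)

P[X ≥ 17] ≤ 23/221 ≈ 0.1041.


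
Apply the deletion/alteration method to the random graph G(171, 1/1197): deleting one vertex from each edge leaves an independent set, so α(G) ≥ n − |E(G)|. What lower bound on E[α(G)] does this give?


E[|E(G)|] = C(171, 2)·p = 14535 · (1/1197) = 85/7.
E[α(G)] ≥ n − E[|E(G)|] = 171 − 85/7 = 1112/7.
Numerically: ≈ 158.857.
(This is only a lower bound; the true E[α(G)] may be larger.)

E[α(G)] ≥ 1112/7 ≈ 158.857.


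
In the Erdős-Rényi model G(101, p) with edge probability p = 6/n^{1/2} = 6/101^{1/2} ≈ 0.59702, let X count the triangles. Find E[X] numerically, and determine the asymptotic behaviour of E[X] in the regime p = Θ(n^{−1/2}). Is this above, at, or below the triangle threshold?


Number of potential triangles: C(101, 3) = 166650.
Each occurs with probability p³ ≈ (0.59702)³ ≈ 2.1280003e-01.
By linearity: E[X] = C(101, 3)·p³ ≈ 166650 · 2.1280003e-01 ≈ 35463.12546.
Since α = 1/2 < 1, p = c/n^{1/2} ≫ 1/n is above the triangle threshold p ~ 1/n. Asymptotically E[X] ~ (c³/6)·n^{3(1−α)} = (6³/6)·n^{1.5} → ∞; triangles are abundant w.h.p.

E[X] ≈ 35463.12546; in regime p = Θ(1/n^{1/2}) E[X] diverges (above the triangle threshold p ~ 1/n).


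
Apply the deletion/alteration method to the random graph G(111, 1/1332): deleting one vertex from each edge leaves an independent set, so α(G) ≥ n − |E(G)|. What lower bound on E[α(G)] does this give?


E[|E(G)|] = C(111, 2)·p = 6105 · (1/1332) = 55/12.
E[α(G)] ≥ n − E[|E(G)|] = 111 − 55/12 = 1277/12.
Numerically: ≈ 106.4167.
(This is only a lower bound; the true E[α(G)] may be larger.)

E[α(G)] ≥ 1277/12 ≈ 106.4167.


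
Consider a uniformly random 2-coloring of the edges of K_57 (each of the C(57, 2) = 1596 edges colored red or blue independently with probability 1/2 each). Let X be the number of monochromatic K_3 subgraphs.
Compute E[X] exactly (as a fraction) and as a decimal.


Let X = Σ_S X_S over the C(57, 3) = 29260 subsets S of size 3, where X_S = 1 if the K_3 on S is monochromatic.
For a fixed S, the K_3 on S has C(3, 2) = 3 edges. P[all 3 edges red] = (1/2)^3, and likewise for blue, so P[monochromatic] = 2·(1/2)^3 = 2^{1 − 3} = 1/4.
Summing: E[X] = C(57, 3) · 2^{1 − 3} = 29260 · 1/4 = 7315.
Numerically: E[X] ≈ 7315.00000.

E[X] = C(57,3)·2^(1−C(3,2)) = 7315 ≈ 7315.00000.


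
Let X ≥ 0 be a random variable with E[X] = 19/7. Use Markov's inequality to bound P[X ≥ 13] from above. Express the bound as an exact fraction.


μ = E[X] = 19/7, a = 13.
Markov: P[X ≥ 13] ≤ μ/a = (19/7)/13 = 19/91.
Numerically: ≈ 0.20879.
(Since a = 13 > μ = 2.71429, the bound 19/91 is < 1 and informative.)

P[X ≥ 13] ≤ 19/91 ≈ 0.20879.


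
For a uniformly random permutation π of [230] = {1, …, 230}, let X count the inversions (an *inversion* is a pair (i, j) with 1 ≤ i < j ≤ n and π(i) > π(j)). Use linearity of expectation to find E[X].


Write X = Σ X_I over the C(230, 2) = 26335 pairs i < j, with X_I the indicator of one inversion.
There are 26335 indicators.
For each fixed pair i < j, the values π(i) and π(j) are two distinct elements of {1, …, 230} in uniformly random order; by symmetry P[π(i) > π(j)] = 1/2.
By linearity: E[X] = 26335 · (1/2) = C(230, 2) · (1/2) = 26335/2 = 26335/2 ≈ 13167.50000.

E[X] = 26335/2 = 13167.50000.


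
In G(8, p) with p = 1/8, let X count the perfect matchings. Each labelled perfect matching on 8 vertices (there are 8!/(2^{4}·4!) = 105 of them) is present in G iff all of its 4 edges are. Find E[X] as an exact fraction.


K_8 has 8!/(2^{4}·4!) = 105 labelled perfect matchings.
For each such perfect matching H, let X_H = 1 if all 4 edges of H are present in G. Then P[X_H = 1] = p^{4} = (1/8)^{4} = 1/4096.
By linearity of expectation: E[X] = Σ_H E[X_H] = 105 · p^{4} = 105 · 1/4096 = 105/4096.
Numerically: E[X] ≈ 0.02563.

E[X] = 105 · (1/8)^{4} = 105/4096 ≈ 0.02563.


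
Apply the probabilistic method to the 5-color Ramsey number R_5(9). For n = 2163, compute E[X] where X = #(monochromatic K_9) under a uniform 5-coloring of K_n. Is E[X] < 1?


E[X] = C(2163, 9) · 5^{1 − 36} = 2808716806866462450348390 · 5^{−35} = 2808716806866462450348390/2910383045673370361328125.
As a reduced fraction: E[X] = 561743361373292490069678/582076609134674072265625 ≈ 0.9651.
Is E[X] < 1? YES.
Since E[X] < 1, there exists a 5-coloring of K_{2163} with no monochromatic K_9; hence R_5(9) > 2163.

E[X] = 561743361373292490069678/582076609134674072265625 ≈ 0.9651; E[X] < 1, so R_5(9) > 2163.


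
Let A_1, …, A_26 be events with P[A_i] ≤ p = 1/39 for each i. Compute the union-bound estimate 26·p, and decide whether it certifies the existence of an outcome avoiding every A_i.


Union bound: P[∪_{i=1}^{26} A_i] ≤ Σ_i P[A_i] ≤ 26·p = 26·(1/39) = 2/3.
Numerically: 2/3 ≈ 0.6666667.
Is 2/3 < 1? YES.
Since P[∪ A_i] ≤ 2/3 < 1, the complement has P[∩ A_i^c] ≥ 1 − 2/3 = 1/3 > 0, so some outcome avoids every A_i.

26·p = 2/3 ≈ 0.6666667; existence CERTIFIED by the union bound.


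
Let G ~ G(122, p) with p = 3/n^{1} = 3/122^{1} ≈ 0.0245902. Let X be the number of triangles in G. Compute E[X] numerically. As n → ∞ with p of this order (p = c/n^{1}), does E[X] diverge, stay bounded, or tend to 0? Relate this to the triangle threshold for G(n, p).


Number of potential triangles: C(122, 3) = 295240.
Each occurs with probability p³ ≈ (0.0245902)³ ≈ 1.48690860e-05.
By linearity: E[X] = C(122, 3)·p³ ≈ 295240 · 1.48690860e-05 ≈ 4.389949.
Here α = 1, so p = 3/n is exactly at the triangle threshold p ~ 1/n. Asymptotically E[X] → c³/6 = 3³/6 = 9/2 ≈ 4.500000, a bounded constant. In this regime the triangle count is asymptotically Poisson(c³/6).

E[X] ≈ 4.389949; in regime p = Θ(1/n^{1}) E[X] stays bounded (at the triangle threshold p ~ 1/n).


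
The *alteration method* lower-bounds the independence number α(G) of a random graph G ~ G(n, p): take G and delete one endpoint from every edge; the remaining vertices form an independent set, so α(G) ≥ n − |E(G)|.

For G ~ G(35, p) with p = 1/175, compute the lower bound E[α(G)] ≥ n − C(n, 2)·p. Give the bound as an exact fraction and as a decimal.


E[|E(G)|] = C(35, 2)·p = 595 · (1/175) = 17/5.
E[α(G)] ≥ n − E[|E(G)|] = 35 − 17/5 = 158/5.
Numerically: ≈ 31.600.
(This is only a lower bound; the true E[α(G)] may be larger.)

E[α(G)] ≥ 158/5 ≈ 31.600.


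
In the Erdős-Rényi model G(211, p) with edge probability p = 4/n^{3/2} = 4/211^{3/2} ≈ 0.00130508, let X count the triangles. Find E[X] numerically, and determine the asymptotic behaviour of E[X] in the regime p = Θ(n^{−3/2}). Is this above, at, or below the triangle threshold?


Number of potential triangles: C(211, 3) = 1543465.
Each occurs with probability p³ ≈ (0.00130508)³ ≈ 2.22284369e-09.
By linearity: E[X] = C(211, 3)·p³ ≈ 1543465 · 2.22284369e-09 ≈ 0.003431.
Since α = 3/2 > 1, p = c/n^{3/2} = o(1/n) is below the triangle threshold p ~ 1/n. Asymptotically E[X] ~ (c³/6)·n^{3(1−α)} = (4³/6)·n^{-1.5} → 0, so by Markov's inequality G has no triangles w.h.p.

E[X] ≈ 0.003431; in regime p = Θ(1/n^{3/2}) E[X] tends to 0 (below the triangle threshold p ~ 1/n).


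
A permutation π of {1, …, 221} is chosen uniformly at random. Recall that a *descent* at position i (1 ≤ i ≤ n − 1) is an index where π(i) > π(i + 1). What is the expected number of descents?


Write X = Σ X_I over i = 1, …, 220, with X_I the indicator of one descent.
There are 220 indicators.
For each fixed i, the pair (π(i), π(i+1)) is a uniformly random ordered pair of distinct values from {1, …, 221}; by symmetry P[π(i) > π(i+1)] = 1/2.
By linearity: E[X] = 220 · (1/2) = (221 − 1) · (1/2) = 110 ≈ 110.000.

E[X] = 110 = 110.000.


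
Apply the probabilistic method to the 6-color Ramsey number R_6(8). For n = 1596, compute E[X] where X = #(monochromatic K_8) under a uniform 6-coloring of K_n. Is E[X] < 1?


E[X] = C(1596, 8) · 6^{1 − 28} = 1025915067760710553965 · 6^{−27} = 1025915067760710553965/1023490369077469249536.
As a reduced fraction: E[X] = 37996854361507798295/37907050706572935168 ≈ 1.00237.
Is E[X] < 1? NO.
Since E[X] ≥ 1, the first-moment bound is inconclusive at n = 1596; it does NOT by itself certify R_6(8) > 1596.

E[X] = 37996854361507798295/37907050706572935168 ≈ 1.00237; E[X] ≥ 1; first-moment method inconclusive here.


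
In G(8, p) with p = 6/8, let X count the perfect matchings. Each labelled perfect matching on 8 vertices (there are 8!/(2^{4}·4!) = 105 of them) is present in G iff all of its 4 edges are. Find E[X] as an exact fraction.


K_8 has 8!/(2^{4}·4!) = 105 labelled perfect matchings.
For each such perfect matching H, let X_H = 1 if all 4 edges of H are present in G. Then P[X_H = 1] = p^{4} = (3/4)^{4} = 81/256.
By linearity of expectation: E[X] = Σ_H E[X_H] = 105 · p^{4} = 105 · 81/256 = 8505/256.
Numerically: E[X] ≈ 33.2.

E[X] = 105 · (3/4)^{4} = 8505/256 ≈ 33.2.


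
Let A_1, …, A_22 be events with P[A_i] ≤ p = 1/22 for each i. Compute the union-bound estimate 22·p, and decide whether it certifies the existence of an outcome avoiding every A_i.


Union bound: P[∪_{i=1}^{22} A_i] ≤ Σ_i P[A_i] ≤ 22·p = 22·(1/22) = 1.
Numerically: 1 ≈ 1.000000.
Is 1 < 1? NO.
Since the bound 1 is ≥ 1, the union bound is uninformative here; it does NOT by itself certify existence.

22·p = 1 ≈ 1.000000; existence NOT certified by the union bound.


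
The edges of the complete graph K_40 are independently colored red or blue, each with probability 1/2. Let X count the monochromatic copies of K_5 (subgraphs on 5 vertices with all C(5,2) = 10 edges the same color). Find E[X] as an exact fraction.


Let X = Σ_S X_S over the C(40, 5) = 658008 subsets S of size 5, where X_S = 1 if the K_5 on S is monochromatic.
For a fixed S, the K_5 on S has C(5, 2) = 10 edges. P[all 10 edges red] = (1/2)^10, and likewise for blue, so P[monochromatic] = 2·(1/2)^10 = 2^{1 − 10} = 1/512.
By linearity of expectation: E[X] = C(40, 5) · 2^{1 − 10} = 658008 · 1/512 = 82251/64.
Numerically: E[X] ≈ 1285.1719.

E[X] = C(40,5)·2^(1−C(5,2)) = 82251/64 ≈ 1285.1719.


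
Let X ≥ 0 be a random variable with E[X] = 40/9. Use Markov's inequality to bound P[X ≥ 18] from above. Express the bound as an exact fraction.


μ = E[X] = 40/9, a = 18.
Markov: P[X ≥ 18] ≤ μ/a = (40/9)/18 = 20/81.
Numerically: ≈ 0.246914.
(Since a = 18 > μ = 4.444444, the bound 20/81 is < 1 and informative.)

P[X ≥ 18] ≤ 20/81 ≈ 0.246914.


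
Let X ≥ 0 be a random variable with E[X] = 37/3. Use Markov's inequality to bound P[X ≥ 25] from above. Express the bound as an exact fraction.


μ = E[X] = 37/3, a = 25.
Markov: P[X ≥ 25] ≤ μ/a = (37/3)/25 = 37/75.
Numerically: ≈ 0.4933.
(Since a = 25 > μ = 12.3333, the bound 37/75 is < 1 and informative.)

P[X ≥ 25] ≤ 37/75 ≈ 0.4933.


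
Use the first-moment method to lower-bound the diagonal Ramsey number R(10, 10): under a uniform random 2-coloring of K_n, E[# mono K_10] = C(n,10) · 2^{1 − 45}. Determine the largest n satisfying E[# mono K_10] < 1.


We need C(n, 10) · 2^{1 − 45} < 1, i.e. C(n, 10) < 2^{45 − 1} = 17592186044416.
Check values of n near the boundary:
  n = 97: C(97, 10) = 12576469727536; 12576469727536 < 17592186044416? YES
  n = 98: C(98, 10) = 14005614014756; 14005614014756 < 17592186044416? YES
  n = 99: C(99, 10) = 15579278510796; 15579278510796 < 17592186044416? YES
  n = 100: C(100, 10) = 17310309456440; 17310309456440 < 17592186044416? YES
  n = 101: C(101, 10) = 19212541264840; 19212541264840 < 17592186044416? NO
The largest n with C(n, 10) < 17592186044416 is n = 100 (where E[X] = 2163788682055/2199023255552 ≈ 0.98398). Hence R(10, 10) > 100, i.e. R(10, 10) ≥ 101.

Largest n = 100; hence R(10, 10) > 100.


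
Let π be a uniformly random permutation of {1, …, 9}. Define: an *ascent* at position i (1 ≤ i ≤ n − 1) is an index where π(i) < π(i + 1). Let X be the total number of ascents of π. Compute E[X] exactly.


Write X = Σ X_I over i = 1, …, 8, with X_I the indicator of one ascent.
There are 8 indicators.
For each fixed i, the pair (π(i), π(i+1)) is a uniformly random ordered pair of distinct values from {1, …, 9}; by symmetry P[π(i) < π(i+1)] = 1/2.
By linearity: E[X] = 8 · (1/2) = (9 − 1) · (1/2) = 4 ≈ 4.00000.

E[X] = 4 = 4.00000.


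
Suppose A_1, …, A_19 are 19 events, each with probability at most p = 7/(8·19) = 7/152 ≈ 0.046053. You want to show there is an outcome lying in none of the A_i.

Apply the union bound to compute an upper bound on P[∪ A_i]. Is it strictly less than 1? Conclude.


Union bound: P[∪_{i=1}^{19} A_i] ≤ Σ_i P[A_i] ≤ 19·p = 19·(7/152) = 7/8.
Numerically: 7/8 ≈ 0.875000.
Is 7/8 < 1? YES.
Since P[∪ A_i] ≤ 7/8 < 1, the complement has P[∩ A_i^c] ≥ 1 − 7/8 = 1/8 > 0, so some outcome avoids every A_i.

19·p = 7/8 ≈ 0.875000; existence CERTIFIED by the union bound.


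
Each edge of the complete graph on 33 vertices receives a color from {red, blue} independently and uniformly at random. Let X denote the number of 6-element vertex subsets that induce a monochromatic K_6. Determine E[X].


Let X = Σ_S X_S over the C(33, 6) = 1107568 subsets S of size 6, where X_S = 1 if the K_6 on S is monochromatic.
For a fixed S, the K_6 on S has C(6, 2) = 15 edges. P[all 15 edges red] = (1/2)^15, and likewise for blue, so P[monochromatic] = 2·(1/2)^15 = 2^{1 − 15} = 1/16384.
By linearity: E[X] = C(33, 6) · 2^{1 − 15} = 1107568 · 1/16384 = 69223/1024.
Numerically: E[X] ≈ 67.60059.

E[X] = C(33,6)·2^(1−C(6,2)) = 69223/1024 ≈ 67.60059.


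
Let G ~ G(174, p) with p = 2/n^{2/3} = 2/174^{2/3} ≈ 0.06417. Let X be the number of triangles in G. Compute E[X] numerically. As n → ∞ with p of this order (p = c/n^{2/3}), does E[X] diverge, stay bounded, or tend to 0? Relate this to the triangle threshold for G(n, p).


Number of potential triangles: C(174, 3) = 862924.
Each occurs with probability p³ ≈ (0.06417)³ ≈ 2.6423570e-04.
By linearity: E[X] = C(174, 3)·p³ ≈ 862924 · 2.6423570e-04 ≈ 228.01533.
Since α = 2/3 < 1, p = c/n^{2/3} ≫ 1/n is above the triangle threshold p ~ 1/n. Asymptotically E[X] ~ (c³/6)·n^{3(1−α)} = (2³/6)·n^{1} → ∞; triangles are abundant w.h.p.

E[X] ≈ 228.01533; in regime p = Θ(1/n^{2/3}) E[X] diverges (above the triangle threshold p ~ 1/n).


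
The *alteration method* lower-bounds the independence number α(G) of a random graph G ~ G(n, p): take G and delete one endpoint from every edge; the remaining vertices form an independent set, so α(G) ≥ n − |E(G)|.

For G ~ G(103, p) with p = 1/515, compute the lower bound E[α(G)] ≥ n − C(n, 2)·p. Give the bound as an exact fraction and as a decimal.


E[|E(G)|] = C(103, 2)·p = 5253 · (1/515) = 51/5.
E[α(G)] ≥ n − E[|E(G)|] = 103 − 51/5 = 464/5.
Numerically: ≈ 92.80000.
(This is only a lower bound; the true E[α(G)] may be larger.)

E[α(G)] ≥ 464/5 ≈ 92.80000.


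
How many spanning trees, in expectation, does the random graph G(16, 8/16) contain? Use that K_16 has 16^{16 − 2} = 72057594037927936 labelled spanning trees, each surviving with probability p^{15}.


K_16 has 16^{16 − 2} = 72057594037927936 labelled spanning trees.
For each such spanning tree H, let X_H = 1 if all 15 edges of H are present in G. Then P[X_H = 1] = p^{15} = (1/2)^{15} = 1/32768.
By linearity of expectation: E[X] = Σ_H E[X_H] = 72057594037927936 · p^{15} = 72057594037927936 · 1/32768 = 2199023255552.
Numerically: E[X] ≈ 2.2e+12.

E[X] = 72057594037927936 · (1/2)^{15} = 2199023255552 ≈ 2.2e+12.


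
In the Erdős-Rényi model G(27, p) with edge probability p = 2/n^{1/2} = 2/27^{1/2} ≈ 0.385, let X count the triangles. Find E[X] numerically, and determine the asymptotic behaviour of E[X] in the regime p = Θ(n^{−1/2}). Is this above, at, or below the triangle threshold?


Number of potential triangles: C(27, 3) = 2925.
Each occurs with probability p³ ≈ (0.385)³ ≈ 5.70222e-02.
By linearity: E[X] = C(27, 3)·p³ ≈ 2925 · 5.70222e-02 ≈ 166.790.
Since α = 1/2 < 1, p = c/n^{1/2} ≫ 1/n is above the triangle threshold p ~ 1/n. Asymptotically E[X] ~ (c³/6)·n^{3(1−α)} = (2³/6)·n^{1.5} → ∞; triangles are abundant w.h.p.

E[X] ≈ 166.790; in regime p = Θ(1/n^{1/2}) E[X] diverges (above the triangle threshold p ~ 1/n).


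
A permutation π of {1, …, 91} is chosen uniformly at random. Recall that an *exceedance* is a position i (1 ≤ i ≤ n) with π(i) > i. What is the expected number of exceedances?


Write X = Σ_{i=1}^{91} X_i, where X_i = 1_{π(i) > i}.
For each fixed i, π(i) is uniform over {1, …, 91} (marginal of a uniform permutation), so P[π(i) > i] = (n − i)/n. Summing: Σ_{i=1}^{91} (n − i)/n = (0 + 1 + … + 90)/91 = 91(91 − 1)/(2·91) = (91 − 1)/2.
Hence E[X] = Σ_{i=1}^{91} (91 − i)/91 = 45 ≈ 45.0000.

E[X] = 45 = 45.0000.


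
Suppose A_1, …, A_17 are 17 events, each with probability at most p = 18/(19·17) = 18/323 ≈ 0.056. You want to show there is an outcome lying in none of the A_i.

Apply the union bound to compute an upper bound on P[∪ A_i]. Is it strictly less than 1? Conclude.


Union bound: P[∪_{i=1}^{17} A_i] ≤ Σ_i P[A_i] ≤ 17·p = 17·(18/323) = 18/19.
Numerically: 18/19 ≈ 0.947.
Is 18/19 < 1? YES.
Since P[∪ A_i] ≤ 18/19 < 1, the complement has P[∩ A_i^c] ≥ 1 − 18/19 = 1/19 > 0, so some outcome avoids every A_i.

17·p = 18/19 ≈ 0.947; existence CERTIFIED by the union bound.


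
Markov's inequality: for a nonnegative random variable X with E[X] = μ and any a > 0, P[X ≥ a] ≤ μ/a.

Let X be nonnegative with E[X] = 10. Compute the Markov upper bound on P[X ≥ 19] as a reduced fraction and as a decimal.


μ = E[X] = 10, a = 19.
Markov: P[X ≥ 19] ≤ μ/a = (10)/19 = 10/19.
Numerically: ≈ 0.52632.
(Since a = 19 > μ = 10.00000, the bound 10/19 is < 1 and informative.)

P[X ≥ 19] ≤ 10/19 ≈ 0.52632.


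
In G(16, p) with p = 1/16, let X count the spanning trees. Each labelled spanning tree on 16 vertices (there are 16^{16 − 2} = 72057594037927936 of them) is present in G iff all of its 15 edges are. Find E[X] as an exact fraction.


K_16 has 16^{16 − 2} = 72057594037927936 labelled spanning trees.
For each such spanning tree H, let X_H = 1 if all 15 edges of H are present in G. Then P[X_H = 1] = p^{15} = (1/16)^{15} = 1/1152921504606846976.
By linearity: E[X] = Σ_H E[X_H] = 72057594037927936 · p^{15} = 72057594037927936 · 1/1152921504606846976 = 1/16.
Numerically: E[X] ≈ 0.0625.

E[X] = 72057594037927936 · (1/16)^{15} = 1/16 ≈ 0.0625.


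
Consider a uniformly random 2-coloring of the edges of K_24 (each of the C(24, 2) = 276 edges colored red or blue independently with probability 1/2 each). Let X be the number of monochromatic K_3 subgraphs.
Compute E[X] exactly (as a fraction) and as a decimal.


Let X = Σ_S X_S over the C(24, 3) = 2024 subsets S of size 3, where X_S = 1 if the K_3 on S is monochromatic.
For a fixed S, the K_3 on S has C(3, 2) = 3 edges. P[all 3 edges red] = (1/2)^3, and likewise for blue, so P[monochromatic] = 2·(1/2)^3 = 2^{1 − 3} = 1/4.
Summing: E[X] = C(24, 3) · 2^{1 − 3} = 2024 · 1/4 = 506.
Numerically: E[X] ≈ 506.000.

E[X] = C(24,3)·2^(1−C(3,2)) = 506 ≈ 506.000.


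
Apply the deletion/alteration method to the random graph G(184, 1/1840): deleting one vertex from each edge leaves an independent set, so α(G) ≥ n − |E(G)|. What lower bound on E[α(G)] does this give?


E[|E(G)|] = C(184, 2)·p = 16836 · (1/1840) = 183/20.
E[α(G)] ≥ n − E[|E(G)|] = 184 − 183/20 = 3497/20.
Numerically: ≈ 174.8500.
(This is only a lower bound; the true E[α(G)] may be larger.)

E[α(G)] ≥ 3497/20 ≈ 174.8500.


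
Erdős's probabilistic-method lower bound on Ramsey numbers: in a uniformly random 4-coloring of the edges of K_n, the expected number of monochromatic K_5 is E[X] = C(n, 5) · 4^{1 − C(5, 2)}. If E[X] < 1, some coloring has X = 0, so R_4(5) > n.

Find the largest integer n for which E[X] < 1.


We need C(n, 5) · 4^{1 − 10} < 1, i.e. C(n, 5) < 4^{10 − 1} = 262144.
Check values of n near the boundary:
  n = 31: C(31, 5) = 169911; 169911 < 262144? YES
  n = 32: C(32, 5) = 201376; 201376 < 262144? YES
  n = 33: C(33, 5) = 237336; 237336 < 262144? YES
  n = 34: C(34, 5) = 278256; 278256 < 262144? NO
  n = 35: C(35, 5) = 324632; 324632 < 262144? NO
  n = 36: C(36, 5) = 376992; 376992 < 262144? NO
The largest n with C(n, 5) < 262144 is n = 33 (where E[X] = 29667/32768 ≈ 0.905365). Hence R_4(5) > 33, i.e. R_4(5) ≥ 34.

Largest n = 33; hence R_4(5) > 33.


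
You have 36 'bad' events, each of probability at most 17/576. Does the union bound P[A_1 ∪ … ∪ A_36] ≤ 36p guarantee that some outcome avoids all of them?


Union bound: P[∪_{i=1}^{36} A_i] ≤ Σ_i P[A_i] ≤ 36·p = 36·(17/576) = 17/16.
Numerically: 17/16 ≈ 1.062.
Is 17/16 < 1? NO.
Since the bound 17/16 is ≥ 1, the union bound is uninformative here; it does NOT by itself certify existence.

36·p = 17/16 ≈ 1.062; existence NOT certified by the union bound.


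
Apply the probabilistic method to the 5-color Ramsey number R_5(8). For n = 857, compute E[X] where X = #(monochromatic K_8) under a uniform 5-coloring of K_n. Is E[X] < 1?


E[X] = C(857, 8) · 5^{1 − 28} = 6983854138365964575 · 5^{−27} = 6983854138365964575/7450580596923828125.
As a reduced fraction: E[X] = 279354165534638583/298023223876953125 ≈ 0.9374.
Is E[X] < 1? YES.
Since E[X] < 1, there exists a 5-coloring of K_{857} with no monochromatic K_8; hence R_5(8) > 857.

E[X] = 279354165534638583/298023223876953125 ≈ 0.9374; E[X] < 1, so R_5(8) > 857.


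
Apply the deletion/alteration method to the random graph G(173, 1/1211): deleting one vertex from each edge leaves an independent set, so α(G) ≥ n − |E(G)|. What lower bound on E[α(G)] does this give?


E[|E(G)|] = C(173, 2)·p = 14878 · (1/1211) = 86/7.
E[α(G)] ≥ n − E[|E(G)|] = 173 − 86/7 = 1125/7.
Numerically: ≈ 160.714286.
(This is only a lower bound; the true E[α(G)] may be larger.)

E[α(G)] ≥ 1125/7 ≈ 160.714286.


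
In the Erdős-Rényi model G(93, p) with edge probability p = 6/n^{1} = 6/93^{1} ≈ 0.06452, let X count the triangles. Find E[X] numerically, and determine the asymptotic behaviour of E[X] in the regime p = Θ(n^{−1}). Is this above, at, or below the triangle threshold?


Number of potential triangles: C(93, 3) = 129766.
Each occurs with probability p³ ≈ (0.06452)³ ≈ 2.685375e-04.
By linearity: E[X] = C(93, 3)·p³ ≈ 129766 · 2.685375e-04 ≈ 34.8470.
Here α = 1, so p = 6/n is exactly at the triangle threshold p ~ 1/n. Asymptotically E[X] → c³/6 = 6³/6 = 36 ≈ 36.0000, a bounded constant. In this regime the triangle count is asymptotically Poisson(c³/6).

E[X] ≈ 34.8470; in regime p = Θ(1/n^{1}) E[X] stays bounded (at the triangle threshold p ~ 1/n).


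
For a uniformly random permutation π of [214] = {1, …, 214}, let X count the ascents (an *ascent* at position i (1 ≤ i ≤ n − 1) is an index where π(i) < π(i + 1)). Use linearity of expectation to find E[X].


Write X = Σ X_I over i = 1, …, 213, with X_I the indicator of one ascent.
There are 213 indicators.
For each fixed i, the pair (π(i), π(i+1)) is a uniformly random ordered pair of distinct values from {1, …, 214}; by symmetry P[π(i) < π(i+1)] = 1/2.
By linearity: E[X] = 213 · (1/2) = (214 − 1) · (1/2) = 213/2 ≈ 106.5000.

E[X] = 213/2 = 106.5000.
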